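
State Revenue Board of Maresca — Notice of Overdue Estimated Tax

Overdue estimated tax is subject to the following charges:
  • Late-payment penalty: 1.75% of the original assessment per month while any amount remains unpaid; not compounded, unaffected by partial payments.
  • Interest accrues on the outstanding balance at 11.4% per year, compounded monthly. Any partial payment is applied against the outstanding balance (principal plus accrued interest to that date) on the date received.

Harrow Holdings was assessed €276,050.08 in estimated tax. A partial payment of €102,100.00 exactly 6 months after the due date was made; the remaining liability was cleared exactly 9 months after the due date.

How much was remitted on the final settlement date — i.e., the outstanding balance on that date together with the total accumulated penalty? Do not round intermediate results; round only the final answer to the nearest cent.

€239,009.72

Monthly rate = 11.4% ÷ 12 = 0.95%
Balance at month 6: €276,050.0800 × (1 + 0.0095)^6 = €292,163.4048…
After €102,100.00 payment: €292,163.4048… − €102,100.00 = €190,063.4048…
Balance at month 9: €190,063.4048… × (1 + 0.0095)^3 = €195,531.8344…
Penalty: 9 × 1.75% × €276,050.08 = €43,477.89…
Final settlement = outstanding balance + penalty = €195,531.8344… + €43,477.89… = €239,009.72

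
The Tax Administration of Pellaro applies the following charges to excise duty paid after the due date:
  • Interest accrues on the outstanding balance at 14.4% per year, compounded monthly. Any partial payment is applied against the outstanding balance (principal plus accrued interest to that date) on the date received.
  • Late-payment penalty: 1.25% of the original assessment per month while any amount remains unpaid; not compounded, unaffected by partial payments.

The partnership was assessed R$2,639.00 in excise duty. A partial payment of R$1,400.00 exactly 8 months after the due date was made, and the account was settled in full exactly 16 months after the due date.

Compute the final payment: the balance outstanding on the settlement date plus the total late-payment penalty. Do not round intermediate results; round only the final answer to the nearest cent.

R$2,181.56

Monthly rate = 14.4% ÷ 12 = 1.2%
Balance at month 8: R$2,639.0000 × (1 + 0.012)^8 = R$2,903.2437…
After R$1,400.00 payment: R$2,903.2437… − R$1,400.00 = R$1,503.2437…
Balance at month 16: R$1,503.2437… × (1 + 0.012)^8 = R$1,653.7638…
Penalty: 16 × 1.25% × R$2,639.00 = R$527.80
Final settlement = outstanding balance + penalty = R$1,653.7638… + R$527.80 = R$2,181.56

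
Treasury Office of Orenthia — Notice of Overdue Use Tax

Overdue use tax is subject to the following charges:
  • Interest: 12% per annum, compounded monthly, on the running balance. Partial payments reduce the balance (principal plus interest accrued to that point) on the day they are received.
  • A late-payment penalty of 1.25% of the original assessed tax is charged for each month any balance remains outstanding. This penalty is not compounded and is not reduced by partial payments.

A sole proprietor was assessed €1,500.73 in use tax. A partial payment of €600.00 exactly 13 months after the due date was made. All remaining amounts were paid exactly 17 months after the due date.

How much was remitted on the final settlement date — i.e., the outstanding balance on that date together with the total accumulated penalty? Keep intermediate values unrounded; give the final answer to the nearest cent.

Monthly rate = 12% ÷ 12 = 1%
Balance at month 13: €1,500.7300 × (1 + 0.01)^13 = €1,707.9707…
After €600.00 payment: €1,707.9707… − €600.00 = €1,107.9707…
Balance at month 17: €1,107.9707… × (1 + 0.01)^4 = €1,152.9588…
Penalty: 17 × 1.25% × €1,500.73 = €318.91…
Final settlement = outstanding balance + penalty = €1,152.9588… + €318.91… = €1,471.86

€1,471.86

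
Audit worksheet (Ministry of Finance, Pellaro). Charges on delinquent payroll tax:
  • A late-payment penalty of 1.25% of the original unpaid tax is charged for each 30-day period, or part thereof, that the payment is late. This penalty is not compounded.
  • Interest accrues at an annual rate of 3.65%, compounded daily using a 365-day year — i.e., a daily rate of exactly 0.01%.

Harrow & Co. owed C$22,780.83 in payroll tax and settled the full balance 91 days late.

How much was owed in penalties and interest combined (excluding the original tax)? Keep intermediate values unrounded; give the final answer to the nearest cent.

Penalty periods: ⌈91/30⌉ = 4; penalty = 4 × 1.25% × C$22,780.83 = C$1,139.04…
Interest: C$22,780.83 × ((1 + 0.0001)^91 − 1) = C$22,780.83 × 0.00914107… = C$208.2412…
Penalties + interest = C$1,139.0415 + C$208.2412… = C$1,347.28

C$1,347.28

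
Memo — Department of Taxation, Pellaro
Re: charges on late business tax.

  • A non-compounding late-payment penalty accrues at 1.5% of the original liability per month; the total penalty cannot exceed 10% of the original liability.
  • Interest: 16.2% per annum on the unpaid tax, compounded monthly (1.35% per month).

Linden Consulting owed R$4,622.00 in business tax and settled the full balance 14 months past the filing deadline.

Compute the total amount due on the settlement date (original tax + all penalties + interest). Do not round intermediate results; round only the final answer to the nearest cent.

R$6,038.71

Penalty (uncapped): 14 × 1.5% × R$4,622.00 = R$970.62; cap = 10% × R$4,622.00 = R$462.20 → penalty = R$462.20
Interest: R$4,622.00 × ((1 + 0.0135)^14 − 1) = R$4,622.00 × 0.2065145… = R$954.5100…
Total = R$4,622.00 + R$462.2000 + R$954.5100… = R$6,038.71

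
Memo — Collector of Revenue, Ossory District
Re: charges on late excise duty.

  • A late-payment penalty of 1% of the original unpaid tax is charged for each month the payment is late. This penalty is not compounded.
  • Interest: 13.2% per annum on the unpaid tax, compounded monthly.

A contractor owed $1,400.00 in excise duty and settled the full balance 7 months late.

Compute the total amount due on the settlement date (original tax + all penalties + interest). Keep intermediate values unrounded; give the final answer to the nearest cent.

$1,609.42

Late-payment penalty: 7 × 1% × $1,400.00 = $98.00
Interest (13.2%/yr ÷ 12 = 1.1%/month): $1,400.00 × ((1 + 0.011)^7 − 1) = $111.4233…
Total = $1,400.00 + $98.0000 + $111.4233… = $1,609.42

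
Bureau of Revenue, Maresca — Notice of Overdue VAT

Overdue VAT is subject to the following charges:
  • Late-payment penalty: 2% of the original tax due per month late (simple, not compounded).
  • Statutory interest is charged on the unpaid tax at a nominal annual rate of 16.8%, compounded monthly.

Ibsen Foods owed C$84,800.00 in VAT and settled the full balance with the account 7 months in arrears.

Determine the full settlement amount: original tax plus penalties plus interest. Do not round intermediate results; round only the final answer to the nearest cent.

C$105,339.70

Late-payment penalty = 2% × C$84,800.00 × 7 mo = C$11,872.00
Interest (16.8%/yr ÷ 12 = 1.4%/month): C$84,800.00 × ((1 + 0.014)^7 − 1) = C$8,667.6960…
Total = C$84,800.00 + C$11,872.0000 + C$8,667.6960… = C$105,339.70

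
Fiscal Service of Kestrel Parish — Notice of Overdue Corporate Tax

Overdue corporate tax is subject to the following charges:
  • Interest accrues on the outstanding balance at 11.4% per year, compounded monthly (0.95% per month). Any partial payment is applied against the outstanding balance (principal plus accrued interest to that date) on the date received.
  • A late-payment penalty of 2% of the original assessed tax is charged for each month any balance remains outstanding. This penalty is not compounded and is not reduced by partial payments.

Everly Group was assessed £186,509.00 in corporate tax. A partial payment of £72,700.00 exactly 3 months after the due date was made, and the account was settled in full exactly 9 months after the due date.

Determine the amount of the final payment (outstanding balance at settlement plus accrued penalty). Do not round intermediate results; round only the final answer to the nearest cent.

£159,703.16

Balance at month 3: £186,509.0000 × (1 + 0.0095)^3 = £191,875.1637…
After £72,700.00 payment: £191,875.1637… − £72,700.00 = £119,175.1637…
Balance at month 9: £119,175.1637… × (1 + 0.0095)^6 = £126,131.5396…
Penalty: 9 × 2% × £186,509.00 = £33,571.62
Final settlement = outstanding balance + penalty = £126,131.5396… + £33,571.62 = £159,703.16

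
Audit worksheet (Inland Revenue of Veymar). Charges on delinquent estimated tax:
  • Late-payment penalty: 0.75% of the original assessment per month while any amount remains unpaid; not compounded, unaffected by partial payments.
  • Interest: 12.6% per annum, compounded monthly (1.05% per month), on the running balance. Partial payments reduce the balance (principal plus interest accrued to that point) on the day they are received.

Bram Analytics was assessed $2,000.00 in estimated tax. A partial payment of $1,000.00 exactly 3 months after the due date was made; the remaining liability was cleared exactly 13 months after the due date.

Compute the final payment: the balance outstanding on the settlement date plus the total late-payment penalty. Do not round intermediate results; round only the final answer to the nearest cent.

$1,375.78

Balance at month 3: $2,000.0000 × (1 + 0.0105)^3 = $2,063.6638…
After $1,000.00 payment: $2,063.6638… − $1,000.00 = $1,063.6638…
Balance at month 13: $1,063.6638… × (1 + 0.0105)^10 = $1,180.7761…
Penalty: 13 × 0.75% × $2,000.00 = $195.00
Final settlement = outstanding balance + penalty = $1,180.7761… + $195.00 = $1,375.78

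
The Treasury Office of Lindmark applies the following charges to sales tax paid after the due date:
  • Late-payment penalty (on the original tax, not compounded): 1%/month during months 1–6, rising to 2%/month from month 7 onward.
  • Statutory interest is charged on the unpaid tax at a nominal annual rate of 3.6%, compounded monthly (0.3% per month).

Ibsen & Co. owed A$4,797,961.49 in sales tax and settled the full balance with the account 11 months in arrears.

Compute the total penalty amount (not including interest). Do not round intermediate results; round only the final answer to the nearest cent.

A$767,673.84

Penalty, months 1–6: 6 × 1% × A$4,797,961.49 = A$287,877.69…
Penalty, months 7–11: 5 × 2% × A$4,797,961.49 = A$479,796.15…
Total penalty = A$287,877.69… + A$479,796.15… = A$767,673.84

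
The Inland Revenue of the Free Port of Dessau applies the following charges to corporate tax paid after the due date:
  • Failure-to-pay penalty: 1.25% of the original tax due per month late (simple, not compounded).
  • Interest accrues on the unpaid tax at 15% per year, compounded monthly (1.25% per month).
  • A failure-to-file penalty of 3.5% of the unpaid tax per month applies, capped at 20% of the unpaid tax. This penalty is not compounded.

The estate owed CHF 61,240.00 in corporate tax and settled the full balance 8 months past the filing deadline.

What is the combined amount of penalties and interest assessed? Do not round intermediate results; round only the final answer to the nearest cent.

Failure-to-file: 8 × 3.5% × CHF 61,240.00 = CHF 17,147.20, capped at 20% × CHF 61,240.00 = CHF 12,248.00
Failure-to-pay penalty = 1.25% × CHF 61,240.00 × 8 mo = CHF 6,124.00
Interest: CHF 61,240.00 × ((1 + 0.0125)^8 − 1) = CHF 61,240.00 × 0.1044861… = CHF 6,398.7288…
Penalties + interest = CHF 18,372.0000 + CHF 6,398.7288… = CHF 24,770.73

CHF 24,770.73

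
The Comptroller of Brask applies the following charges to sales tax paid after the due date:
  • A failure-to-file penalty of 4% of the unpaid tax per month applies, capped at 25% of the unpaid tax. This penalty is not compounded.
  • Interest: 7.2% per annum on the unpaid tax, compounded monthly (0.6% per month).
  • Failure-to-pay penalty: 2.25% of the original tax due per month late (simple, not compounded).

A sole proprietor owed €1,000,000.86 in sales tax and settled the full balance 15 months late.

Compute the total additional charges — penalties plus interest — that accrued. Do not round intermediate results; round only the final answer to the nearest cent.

€681,380.66

Failure-to-file: 15 × 4% × €1,000,000.86 = €600,000.52…, capped at 25% × €1,000,000.86 = €250,000.22…
Failure-to-pay penalty = 2.25% × €1,000,000.86 × 15 mo = €337,500.29…
Interest: €1,000,000.86 × ((1 + 0.006)^15 − 1) = €1,000,000.86 × 0.0938801… = €93,880.1534…
Penalties + interest = €587,500.5053… + €93,880.1534… = €681,380.66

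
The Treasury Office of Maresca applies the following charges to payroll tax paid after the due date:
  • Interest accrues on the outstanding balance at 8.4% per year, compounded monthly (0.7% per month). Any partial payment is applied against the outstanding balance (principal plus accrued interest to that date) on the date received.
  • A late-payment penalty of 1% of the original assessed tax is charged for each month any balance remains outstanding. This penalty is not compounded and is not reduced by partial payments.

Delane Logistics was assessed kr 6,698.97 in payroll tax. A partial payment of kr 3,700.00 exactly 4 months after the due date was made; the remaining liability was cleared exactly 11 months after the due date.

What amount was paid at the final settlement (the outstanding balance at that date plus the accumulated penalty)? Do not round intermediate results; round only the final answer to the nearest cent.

Balance at month 4: kr 6,698.9700 × (1 + 0.007)^4 = kr 6,888.5199…
After kr 3,700.00 payment: kr 6,888.5199… − kr 3,700.00 = kr 3,188.5199…
Balance at month 11: kr 3,188.5199… × (1 + 0.007)^7 = kr 3,348.0769…
Penalty: 11 × 1% × kr 6,698.97 = kr 736.89…
Final settlement = outstanding balance + penalty = kr 3,348.0769… + kr 736.89… = kr 4,084.96

kr 4,084.96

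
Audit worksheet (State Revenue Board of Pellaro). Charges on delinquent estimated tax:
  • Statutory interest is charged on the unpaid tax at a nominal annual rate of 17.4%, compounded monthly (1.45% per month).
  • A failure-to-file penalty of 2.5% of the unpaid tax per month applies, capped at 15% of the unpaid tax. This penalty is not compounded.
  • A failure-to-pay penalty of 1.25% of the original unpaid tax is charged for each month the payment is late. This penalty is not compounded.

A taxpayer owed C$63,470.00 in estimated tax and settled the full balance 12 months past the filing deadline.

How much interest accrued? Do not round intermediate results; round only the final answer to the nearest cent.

C$11,968.51

Interest: C$63,470.00 × ((1 + 0.0145)^12 − 1) = C$63,470.00 × 0.1885696… = C$11,968.5122…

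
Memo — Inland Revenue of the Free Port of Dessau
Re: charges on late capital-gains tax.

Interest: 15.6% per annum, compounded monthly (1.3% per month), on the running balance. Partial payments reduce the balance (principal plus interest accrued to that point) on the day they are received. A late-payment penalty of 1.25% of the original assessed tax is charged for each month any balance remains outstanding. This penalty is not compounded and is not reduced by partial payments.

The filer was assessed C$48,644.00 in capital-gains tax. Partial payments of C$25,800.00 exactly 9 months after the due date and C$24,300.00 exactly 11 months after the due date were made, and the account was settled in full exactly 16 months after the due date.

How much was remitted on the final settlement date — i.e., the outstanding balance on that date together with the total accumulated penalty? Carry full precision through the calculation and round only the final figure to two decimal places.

C$15,377.23

Balance at month 9: C$48,644.0000 × (1 + 0.013)^9 = C$54,640.4526…
After C$25,800.00 payment: C$54,640.4526… − C$25,800.00 = C$28,840.4526…
Balance at month 11: C$28,840.4526… × (1 + 0.013)^2 = C$29,595.1784…
After C$24,300.00 payment: C$29,595.1784… − C$24,300.00 = C$5,295.1784…
Balance at month 16: C$5,295.1784… × (1 + 0.013)^5 = C$5,648.4309…
Penalty: 16 × 1.25% × C$48,644.00 = C$9,728.80
Final settlement = outstanding balance + penalty = C$5,648.4309… + C$9,728.80 = C$15,377.23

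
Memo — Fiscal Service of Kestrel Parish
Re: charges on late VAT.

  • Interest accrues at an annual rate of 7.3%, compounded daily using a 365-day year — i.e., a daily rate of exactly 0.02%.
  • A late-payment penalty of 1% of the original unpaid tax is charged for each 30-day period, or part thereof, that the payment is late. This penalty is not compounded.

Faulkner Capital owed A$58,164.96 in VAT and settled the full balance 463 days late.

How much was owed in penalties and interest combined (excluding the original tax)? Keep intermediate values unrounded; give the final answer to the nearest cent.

Penalty periods: ⌈463/30⌉ = 16; penalty = 16 × 1% × A$58,164.96 = A$9,306.39…
Interest: A$58,164.96 × ((1 + 0.0002)^463 − 1) = A$58,164.96 × 0.09701268… = A$5,642.7387…
Penalties + interest = A$9,306.3936 + A$5,642.7387… = A$14,949.13

A$14,949.13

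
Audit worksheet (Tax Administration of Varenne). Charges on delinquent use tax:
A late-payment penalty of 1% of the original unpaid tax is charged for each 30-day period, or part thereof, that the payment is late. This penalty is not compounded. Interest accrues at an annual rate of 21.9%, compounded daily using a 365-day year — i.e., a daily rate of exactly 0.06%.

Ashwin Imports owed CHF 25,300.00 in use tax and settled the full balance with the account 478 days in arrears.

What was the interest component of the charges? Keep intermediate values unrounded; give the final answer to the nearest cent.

Interest: CHF 25,300.00 × ((1 + 0.0006)^478 − 1) = CHF 25,300.00 × 0.33204319… = CHF 8,400.6926…

CHF 8,400.69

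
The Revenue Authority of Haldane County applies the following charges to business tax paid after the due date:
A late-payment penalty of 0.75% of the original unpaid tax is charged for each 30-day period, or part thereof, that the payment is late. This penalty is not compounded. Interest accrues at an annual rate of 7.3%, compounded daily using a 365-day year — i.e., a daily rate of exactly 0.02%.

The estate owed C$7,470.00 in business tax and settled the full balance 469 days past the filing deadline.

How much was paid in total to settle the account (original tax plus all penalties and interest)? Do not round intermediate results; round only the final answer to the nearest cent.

Penalty periods: ⌈469/30⌉ = 16; penalty = 16 × 0.75% × C$7,470.00 = C$896.40
Interest: C$7,470.00 × ((1 + 0.0002)^469 − 1) = C$7,470.00 × 0.09832975… = C$734.5233…
Total = C$7,470.00 + C$896.4000 + C$734.5233… = C$9,100.92

C$9,100.92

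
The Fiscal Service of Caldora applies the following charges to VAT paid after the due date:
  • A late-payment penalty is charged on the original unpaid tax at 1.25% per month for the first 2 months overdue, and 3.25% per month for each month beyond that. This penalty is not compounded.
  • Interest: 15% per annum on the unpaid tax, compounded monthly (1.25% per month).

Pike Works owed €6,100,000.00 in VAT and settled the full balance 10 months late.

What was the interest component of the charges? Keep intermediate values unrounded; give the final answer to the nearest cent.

€806,852.06

Interest: €6,100,000.00 × ((1 + 0.0125)^10 − 1) = €6,100,000.00 × 0.1322708… = €806,852.0610…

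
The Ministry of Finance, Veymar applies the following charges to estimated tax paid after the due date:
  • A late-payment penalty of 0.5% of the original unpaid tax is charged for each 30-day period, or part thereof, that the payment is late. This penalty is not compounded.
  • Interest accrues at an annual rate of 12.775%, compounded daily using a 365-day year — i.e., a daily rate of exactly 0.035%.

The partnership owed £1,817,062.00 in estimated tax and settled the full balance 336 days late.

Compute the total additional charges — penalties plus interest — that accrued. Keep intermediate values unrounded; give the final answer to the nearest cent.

Penalty periods: ⌈336/30⌉ = 12; penalty = 12 × 0.5% × £1,817,062.00 = £109,023.72
Interest: £1,817,062.00 × ((1 + 0.00035)^336 − 1) = £1,817,062.00 × 0.12477096… = £226,716.5721…
Penalties + interest = £109,023.7200 + £226,716.5721… = £335,740.29

£335,740.29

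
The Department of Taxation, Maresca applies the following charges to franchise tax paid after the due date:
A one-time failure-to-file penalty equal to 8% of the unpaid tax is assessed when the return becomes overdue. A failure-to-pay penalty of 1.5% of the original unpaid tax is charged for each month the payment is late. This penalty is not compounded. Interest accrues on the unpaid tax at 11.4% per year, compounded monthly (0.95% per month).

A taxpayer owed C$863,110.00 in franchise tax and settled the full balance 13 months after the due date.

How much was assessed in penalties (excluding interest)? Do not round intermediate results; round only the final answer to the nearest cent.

C$237,355.25

Failure-to-file penalty: 8% × C$863,110.00 = C$69,048.80
Failure-to-pay penalty: 13 × 1.5% × C$863,110.00 = C$168,306.45
Total penalty = C$69,048.80 + C$168,306.45 = C$237,355.25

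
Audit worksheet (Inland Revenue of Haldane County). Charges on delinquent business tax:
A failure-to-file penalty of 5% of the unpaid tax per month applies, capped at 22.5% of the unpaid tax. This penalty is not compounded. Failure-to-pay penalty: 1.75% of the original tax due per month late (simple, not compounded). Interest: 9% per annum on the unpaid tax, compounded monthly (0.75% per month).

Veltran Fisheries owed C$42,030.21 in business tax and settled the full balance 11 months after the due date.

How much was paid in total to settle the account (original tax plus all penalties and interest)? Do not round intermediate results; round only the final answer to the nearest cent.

C$63,178.32

Failure-to-file: 11 × 5% × C$42,030.21 = C$23,116.62…, capped at 22.5% × C$42,030.21 = C$9,456.80…
Failure-to-pay penalty = 1.75% × C$42,030.21 × 11 mo = C$8,090.82…
Interest: C$42,030.21 × ((1 + 0.0075)^11 − 1) = C$42,030.21 × 0.0856644… = C$3,600.4933…
Total = C$42,030.21 + C$17,547.6127… + C$3,600.4933… = C$63,178.32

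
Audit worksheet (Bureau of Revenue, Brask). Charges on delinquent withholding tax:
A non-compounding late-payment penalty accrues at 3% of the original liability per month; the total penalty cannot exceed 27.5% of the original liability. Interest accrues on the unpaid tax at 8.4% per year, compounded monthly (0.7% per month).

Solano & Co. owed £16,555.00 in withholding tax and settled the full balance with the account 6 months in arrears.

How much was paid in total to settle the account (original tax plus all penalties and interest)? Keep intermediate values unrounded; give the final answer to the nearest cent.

£20,242.49

Penalty: 6 × 3% × £16,555.00 = £2,979.90 (below the 27.5% cap of £4,552.63…)
Interest: £16,555.00 × ((1 + 0.007)^6 − 1) = £16,555.00 × 0.0427419… = £707.5921…
Total = £16,555.00 + £2,979.9000 + £707.5921… = £20,242.49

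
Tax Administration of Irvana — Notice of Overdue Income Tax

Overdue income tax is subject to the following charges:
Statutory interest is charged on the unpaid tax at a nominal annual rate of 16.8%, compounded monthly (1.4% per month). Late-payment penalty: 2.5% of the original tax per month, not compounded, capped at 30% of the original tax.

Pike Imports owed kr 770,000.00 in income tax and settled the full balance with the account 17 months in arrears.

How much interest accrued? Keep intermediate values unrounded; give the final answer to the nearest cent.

Interest: kr 770,000.00 × ((1 + 0.014)^17 − 1) = kr 770,000.00 × 0.2666168… = kr 205,294.9155…

kr 205,294.92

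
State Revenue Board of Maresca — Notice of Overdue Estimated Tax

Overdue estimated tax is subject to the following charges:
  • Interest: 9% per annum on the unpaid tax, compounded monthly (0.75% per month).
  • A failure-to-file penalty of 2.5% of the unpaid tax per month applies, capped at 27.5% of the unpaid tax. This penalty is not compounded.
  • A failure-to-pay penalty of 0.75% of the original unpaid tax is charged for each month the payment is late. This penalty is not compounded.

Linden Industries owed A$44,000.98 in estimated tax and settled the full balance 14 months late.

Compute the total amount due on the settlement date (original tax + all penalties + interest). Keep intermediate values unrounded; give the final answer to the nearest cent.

A$65,573.58

Failure-to-file: 14 × 2.5% × A$44,000.98 = A$15,400.34…, capped at 27.5% × A$44,000.98 = A$12,100.27…
Failure-to-pay penalty = 0.75% × A$44,000.98 × 14 mo = A$4,620.10…
Interest: A$44,000.98 × ((1 + 0.0075)^14 − 1) = A$44,000.98 × 0.1102755… = A$4,852.2313…
Total = A$44,000.98 + A$16,720.3724 + A$4,852.2313… = A$65,573.58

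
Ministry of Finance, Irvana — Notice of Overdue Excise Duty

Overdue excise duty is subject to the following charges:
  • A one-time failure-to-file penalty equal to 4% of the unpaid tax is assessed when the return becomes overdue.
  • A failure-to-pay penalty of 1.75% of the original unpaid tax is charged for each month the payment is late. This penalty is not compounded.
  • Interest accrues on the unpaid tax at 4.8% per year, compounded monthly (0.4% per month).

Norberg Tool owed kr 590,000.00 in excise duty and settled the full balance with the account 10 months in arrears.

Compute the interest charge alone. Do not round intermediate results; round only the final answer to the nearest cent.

kr 24,029.36

Interest: kr 590,000.00 × ((1 + 0.004)^10 − 1) = kr 590,000.00 × 0.0407277… = kr 24,029.3631…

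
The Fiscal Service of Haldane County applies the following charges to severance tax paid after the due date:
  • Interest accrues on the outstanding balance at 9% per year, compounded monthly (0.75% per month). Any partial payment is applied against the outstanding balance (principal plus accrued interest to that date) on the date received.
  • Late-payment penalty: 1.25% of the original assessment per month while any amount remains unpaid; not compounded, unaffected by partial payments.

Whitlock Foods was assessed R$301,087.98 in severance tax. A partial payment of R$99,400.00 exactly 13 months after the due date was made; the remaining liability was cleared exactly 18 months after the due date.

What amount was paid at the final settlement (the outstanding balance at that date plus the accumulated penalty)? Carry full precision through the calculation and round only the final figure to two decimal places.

Balance at month 13: R$301,087.9800 × (1 + 0.0075)^13 = R$331,802.1001…
After R$99,400.00 payment: R$331,802.1001… − R$99,400.00 = R$232,402.1001…
Balance at month 18: R$232,402.1001… × (1 + 0.0075)^5 = R$241,248.8892…
Penalty: 18 × 1.25% × R$301,087.98 = R$67,744.80…
Final settlement = outstanding balance + penalty = R$241,248.8892… + R$67,744.80… = R$308,993.68

R$308,993.68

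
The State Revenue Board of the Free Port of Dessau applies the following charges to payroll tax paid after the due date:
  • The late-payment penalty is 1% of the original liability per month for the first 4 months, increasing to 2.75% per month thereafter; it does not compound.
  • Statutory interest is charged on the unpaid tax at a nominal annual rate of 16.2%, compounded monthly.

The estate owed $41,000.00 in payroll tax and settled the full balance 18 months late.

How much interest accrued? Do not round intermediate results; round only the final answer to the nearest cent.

Interest (16.2%/yr ÷ 12 = 1.35%/month): $41,000.00 × ((1 + 0.0135)^18 − 1) = $11,192.8980…

$11,192.90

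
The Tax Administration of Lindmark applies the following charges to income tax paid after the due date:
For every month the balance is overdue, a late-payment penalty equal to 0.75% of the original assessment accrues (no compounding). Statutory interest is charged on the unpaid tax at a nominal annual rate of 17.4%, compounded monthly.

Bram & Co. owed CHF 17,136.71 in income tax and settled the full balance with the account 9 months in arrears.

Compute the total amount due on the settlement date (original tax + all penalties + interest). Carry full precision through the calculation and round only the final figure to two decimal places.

Late-payment penalty: 9 × 0.75% × CHF 17,136.71 = CHF 1,156.73…
Interest (17.4%/yr ÷ 12 = 1.45%/month): CHF 17,136.71 × ((1 + 0.0145)^9 − 1) = CHF 2,370.5337…
Total = CHF 17,136.71 + CHF 1,156.7279… + CHF 2,370.5337… = CHF 20,663.97

CHF 20,663.97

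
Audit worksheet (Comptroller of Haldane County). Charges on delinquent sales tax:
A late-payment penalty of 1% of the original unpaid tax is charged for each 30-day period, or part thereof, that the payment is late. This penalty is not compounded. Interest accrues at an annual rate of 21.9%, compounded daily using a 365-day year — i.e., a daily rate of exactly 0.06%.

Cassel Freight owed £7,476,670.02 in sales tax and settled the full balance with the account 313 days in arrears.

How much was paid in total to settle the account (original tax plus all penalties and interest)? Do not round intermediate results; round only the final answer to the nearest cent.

£9,843,217.18

Penalty periods: ⌈313/30⌉ = 11; penalty = 11 × 1% × £7,476,670.02 = £822,433.70…
Interest: £7,476,670.02 × ((1 + 0.0006)^313 − 1) = £7,476,670.02 × 0.20652422… = £1,544,113.4626…
Total = £7,476,670.02 + £822,433.7022 + £1,544,113.4626… = £9,843,217.18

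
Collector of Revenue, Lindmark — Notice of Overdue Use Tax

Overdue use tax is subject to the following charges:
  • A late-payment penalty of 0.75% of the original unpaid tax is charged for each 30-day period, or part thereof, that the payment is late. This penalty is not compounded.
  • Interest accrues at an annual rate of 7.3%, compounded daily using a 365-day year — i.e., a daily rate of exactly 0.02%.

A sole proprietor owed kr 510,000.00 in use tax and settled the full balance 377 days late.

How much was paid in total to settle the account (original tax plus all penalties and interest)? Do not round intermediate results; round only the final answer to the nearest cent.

Penalty periods: ⌈377/30⌉ = 13; penalty = 13 × 0.75% × kr 510,000.00 = kr 49,725.00
Interest: kr 510,000.00 × ((1 + 0.0002)^377 − 1) = kr 510,000.00 × 0.07830726… = kr 39,936.7033…
Total = kr 510,000.00 + kr 49,725.0000 + kr 39,936.7033… = kr 599,661.70

kr 599,661.70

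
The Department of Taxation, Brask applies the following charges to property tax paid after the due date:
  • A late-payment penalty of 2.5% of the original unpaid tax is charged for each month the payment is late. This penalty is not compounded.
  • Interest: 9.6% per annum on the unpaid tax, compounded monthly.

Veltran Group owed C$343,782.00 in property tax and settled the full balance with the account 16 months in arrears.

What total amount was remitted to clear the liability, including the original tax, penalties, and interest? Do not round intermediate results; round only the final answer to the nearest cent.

Late-payment penalty = 2.5% × C$343,782.00 × 16 mo = C$137,512.80
Interest (9.6%/yr ÷ 12 = 0.8%/month): C$343,782.00 × ((1 + 0.008)^16 − 1) = C$46,745.5237…
Total = C$343,782.00 + C$137,512.8000 + C$46,745.5237… = C$528,040.32

C$528,040.32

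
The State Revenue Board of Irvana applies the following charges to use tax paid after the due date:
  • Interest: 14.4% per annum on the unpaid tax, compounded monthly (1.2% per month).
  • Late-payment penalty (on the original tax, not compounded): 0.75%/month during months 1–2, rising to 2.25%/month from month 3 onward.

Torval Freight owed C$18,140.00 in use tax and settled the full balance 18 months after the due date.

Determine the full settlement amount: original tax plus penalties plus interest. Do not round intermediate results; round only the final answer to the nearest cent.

C$29,287.17

Penalty, months 1–2: 2 × 0.75% × C$18,140.00 = C$272.10
Penalty, months 3–18: 16 × 2.25% × C$18,140.00 = C$6,530.40
Interest: C$18,140.00 × ((1 + 0.012)^18 − 1) = C$18,140.00 × 0.2395077… = C$4,344.6695…
Total = C$18,140.00 + C$6,802.5000 + C$4,344.6695… = C$29,287.17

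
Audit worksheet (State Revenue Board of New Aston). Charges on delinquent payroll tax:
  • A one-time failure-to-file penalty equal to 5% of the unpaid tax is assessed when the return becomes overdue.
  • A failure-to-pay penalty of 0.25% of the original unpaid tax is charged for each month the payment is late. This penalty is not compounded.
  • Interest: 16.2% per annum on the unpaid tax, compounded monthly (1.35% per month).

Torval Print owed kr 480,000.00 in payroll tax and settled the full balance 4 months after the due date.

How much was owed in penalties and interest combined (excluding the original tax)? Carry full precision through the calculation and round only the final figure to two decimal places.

Failure-to-file penalty: 5% × kr 480,000.00 = kr 24,000.00
Failure-to-pay penalty: 4 × 0.25% × kr 480,000.00 = kr 4,800.00
Interest: kr 480,000.00 × ((1 + 0.0135)^4 − 1) = kr 480,000.00 × 0.0551034… = kr 26,449.6199…
Penalties + interest = kr 28,800.0000 + kr 26,449.6199… = kr 55,249.62

kr 55,249.62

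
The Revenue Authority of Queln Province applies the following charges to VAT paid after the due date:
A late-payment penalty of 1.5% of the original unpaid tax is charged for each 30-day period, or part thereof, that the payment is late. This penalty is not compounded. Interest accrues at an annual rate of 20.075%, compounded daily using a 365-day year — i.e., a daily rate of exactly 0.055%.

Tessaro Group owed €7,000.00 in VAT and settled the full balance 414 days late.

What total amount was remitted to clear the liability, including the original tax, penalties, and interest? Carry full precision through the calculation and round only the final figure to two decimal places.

Penalty periods: ⌈414/30⌉ = 14; penalty = 14 × 1.5% × €7,000.00 = €1,470.00
Interest: €7,000.00 × ((1 + 0.00055)^414 − 1) = €7,000.00 × 0.25562996… = €1,789.4097…
Total = €7,000.00 + €1,470.0000 + €1,789.4097… = €10,259.41

€10,259.41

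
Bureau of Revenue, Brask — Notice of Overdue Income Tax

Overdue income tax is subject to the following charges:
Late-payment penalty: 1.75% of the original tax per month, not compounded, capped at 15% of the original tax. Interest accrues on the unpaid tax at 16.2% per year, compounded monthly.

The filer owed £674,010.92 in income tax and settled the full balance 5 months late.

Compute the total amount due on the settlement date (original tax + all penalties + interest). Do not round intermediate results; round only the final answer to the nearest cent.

Penalty: 5 × 1.75% × £674,010.92 = £58,975.96… (below the 15% cap of £101,101.64…)
Interest (16.2%/yr ÷ 12 = 1.35%/month): £674,010.92 × ((1 + 0.0135)^5 − 1) = £46,740.8174…
Total = £674,010.92 + £58,975.9555 + £46,740.8174… = £779,727.69

£779,727.69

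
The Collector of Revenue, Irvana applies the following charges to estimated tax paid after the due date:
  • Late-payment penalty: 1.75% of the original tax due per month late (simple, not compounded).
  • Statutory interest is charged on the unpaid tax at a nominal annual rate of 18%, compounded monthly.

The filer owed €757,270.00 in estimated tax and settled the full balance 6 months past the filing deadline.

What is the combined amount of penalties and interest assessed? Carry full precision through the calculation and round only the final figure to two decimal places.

€150,275.13

Late-payment penalty: 6 × 1.75% × €757,270.00 = €79,513.35
Interest (18%/yr ÷ 12 = 1.5%/month): €757,270.00 × ((1 + 0.015)^6 − 1) = €70,761.7805…
Penalties + interest = €79,513.3500 + €70,761.7805… = €150,275.13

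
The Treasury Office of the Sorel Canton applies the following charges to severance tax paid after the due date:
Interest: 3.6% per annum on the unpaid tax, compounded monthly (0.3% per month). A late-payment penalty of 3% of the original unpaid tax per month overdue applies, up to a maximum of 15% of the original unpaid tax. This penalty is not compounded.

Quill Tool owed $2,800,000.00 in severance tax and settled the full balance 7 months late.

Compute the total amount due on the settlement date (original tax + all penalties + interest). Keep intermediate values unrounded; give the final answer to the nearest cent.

$3,279,331.85

Penalty (uncapped): 7 × 3% × $2,800,000.00 = $588,000.00; cap = 15% × $2,800,000.00 = $420,000.00 → penalty = $420,000.00
Interest: $2,800,000.00 × ((1 + 0.003)^7 − 1) = $2,800,000.00 × 0.0211899… = $59,331.8540…
Total = $2,800,000.00 + $420,000.0000 + $59,331.8540… = $3,279,331.85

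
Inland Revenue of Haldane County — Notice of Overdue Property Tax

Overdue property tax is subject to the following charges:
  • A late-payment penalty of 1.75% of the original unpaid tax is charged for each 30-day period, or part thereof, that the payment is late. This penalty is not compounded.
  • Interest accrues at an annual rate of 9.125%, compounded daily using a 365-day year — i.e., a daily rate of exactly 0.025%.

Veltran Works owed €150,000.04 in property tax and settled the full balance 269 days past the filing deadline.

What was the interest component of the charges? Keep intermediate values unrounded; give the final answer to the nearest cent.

€10,433.08

Interest: €150,000.04 × ((1 + 0.00025)^269 − 1) = €150,000.04 × 0.06955385… = €10,433.0797…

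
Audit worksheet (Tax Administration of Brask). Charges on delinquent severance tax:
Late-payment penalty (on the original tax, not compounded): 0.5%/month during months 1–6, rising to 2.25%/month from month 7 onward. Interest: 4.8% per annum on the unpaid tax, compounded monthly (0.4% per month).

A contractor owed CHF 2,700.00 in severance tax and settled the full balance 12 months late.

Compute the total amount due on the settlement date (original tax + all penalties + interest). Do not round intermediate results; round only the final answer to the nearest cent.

CHF 3,277.99

Penalty, months 1–6: 6 × 0.5% × CHF 2,700.00 = CHF 81.00
Penalty, months 7–12: 6 × 2.25% × CHF 2,700.00 = CHF 364.50
Interest: CHF 2,700.00 × ((1 + 0.004)^12 − 1) = CHF 2,700.00 × 0.0490702… = CHF 132.4896…
Total = CHF 2,700.00 + CHF 445.5000 + CHF 132.4896… = CHF 3,277.99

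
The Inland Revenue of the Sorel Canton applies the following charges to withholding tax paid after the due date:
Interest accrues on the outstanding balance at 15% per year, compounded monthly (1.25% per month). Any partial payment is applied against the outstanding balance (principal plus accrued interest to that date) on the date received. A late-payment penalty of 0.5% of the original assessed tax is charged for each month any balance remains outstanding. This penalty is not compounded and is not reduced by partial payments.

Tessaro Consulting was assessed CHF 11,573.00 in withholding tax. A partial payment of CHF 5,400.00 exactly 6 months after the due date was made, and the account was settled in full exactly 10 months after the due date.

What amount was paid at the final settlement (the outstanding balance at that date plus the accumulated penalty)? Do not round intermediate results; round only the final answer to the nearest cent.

CHF 8,007.32

Balance at month 6: CHF 11,573.0000 × (1 + 0.0125)^6 = CHF 12,468.5555…
After CHF 5,400.00 payment: CHF 12,468.5555… − CHF 5,400.00 = CHF 7,068.5555…
Balance at month 10: CHF 7,068.5555… × (1 + 0.0125)^4 = CHF 7,428.6655…
Penalty: 10 × 0.5% × CHF 11,573.00 = CHF 578.65
Final settlement = outstanding balance + penalty = CHF 7,428.6655… + CHF 578.65 = CHF 8,007.32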